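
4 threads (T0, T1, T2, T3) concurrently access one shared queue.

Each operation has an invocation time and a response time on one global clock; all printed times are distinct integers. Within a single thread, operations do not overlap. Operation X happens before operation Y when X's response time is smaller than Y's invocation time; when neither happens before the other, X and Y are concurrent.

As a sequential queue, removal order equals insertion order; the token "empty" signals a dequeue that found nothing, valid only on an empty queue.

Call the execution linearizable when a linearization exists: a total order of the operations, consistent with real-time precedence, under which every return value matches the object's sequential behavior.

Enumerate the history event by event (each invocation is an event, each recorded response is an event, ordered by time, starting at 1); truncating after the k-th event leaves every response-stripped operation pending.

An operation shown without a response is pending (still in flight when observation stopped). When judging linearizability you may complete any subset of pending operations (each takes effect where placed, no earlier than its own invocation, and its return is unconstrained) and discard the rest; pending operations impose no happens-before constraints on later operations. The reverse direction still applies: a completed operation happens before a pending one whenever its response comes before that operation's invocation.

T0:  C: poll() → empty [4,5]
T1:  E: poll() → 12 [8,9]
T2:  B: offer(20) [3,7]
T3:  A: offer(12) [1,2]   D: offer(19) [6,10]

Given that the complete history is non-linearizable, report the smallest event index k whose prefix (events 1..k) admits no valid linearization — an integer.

5

one valid order for events 1..4 is A:
step 1: A offer(12) — queue <12>
include event 5 — C responding at 5 — and every candidate order breaks
completion choices over the 1 pending operation (B) were checked; none helps
one such order, A, C (pending dropped), breaks at step 2 where C poll() → empty is illegal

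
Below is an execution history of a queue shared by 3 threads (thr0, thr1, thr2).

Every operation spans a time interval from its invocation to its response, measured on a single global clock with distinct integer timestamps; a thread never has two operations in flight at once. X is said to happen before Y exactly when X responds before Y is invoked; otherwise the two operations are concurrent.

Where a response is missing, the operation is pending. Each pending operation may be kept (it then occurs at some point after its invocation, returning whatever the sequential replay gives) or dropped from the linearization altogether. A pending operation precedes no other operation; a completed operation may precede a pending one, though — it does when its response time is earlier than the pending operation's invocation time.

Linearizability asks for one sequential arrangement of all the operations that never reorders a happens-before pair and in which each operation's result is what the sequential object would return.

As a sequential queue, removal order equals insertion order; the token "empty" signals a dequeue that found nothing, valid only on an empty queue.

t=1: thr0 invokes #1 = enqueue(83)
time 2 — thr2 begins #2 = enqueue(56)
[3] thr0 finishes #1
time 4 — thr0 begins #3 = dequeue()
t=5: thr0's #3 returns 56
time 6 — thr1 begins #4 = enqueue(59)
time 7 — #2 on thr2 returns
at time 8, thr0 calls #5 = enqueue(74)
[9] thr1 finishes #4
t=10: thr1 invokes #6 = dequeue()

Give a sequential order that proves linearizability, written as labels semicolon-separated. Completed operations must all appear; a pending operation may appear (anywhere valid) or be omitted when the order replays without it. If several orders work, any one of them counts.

#2; #1; #3; #4

step 1: #2 enqueue(56) — queue <56>
step 2: #1 enqueue(83) — queue <56,83>
step 3: #3 dequeue() → 56 — queue <83>
step 4: #4 enqueue(59) — queue <83,59>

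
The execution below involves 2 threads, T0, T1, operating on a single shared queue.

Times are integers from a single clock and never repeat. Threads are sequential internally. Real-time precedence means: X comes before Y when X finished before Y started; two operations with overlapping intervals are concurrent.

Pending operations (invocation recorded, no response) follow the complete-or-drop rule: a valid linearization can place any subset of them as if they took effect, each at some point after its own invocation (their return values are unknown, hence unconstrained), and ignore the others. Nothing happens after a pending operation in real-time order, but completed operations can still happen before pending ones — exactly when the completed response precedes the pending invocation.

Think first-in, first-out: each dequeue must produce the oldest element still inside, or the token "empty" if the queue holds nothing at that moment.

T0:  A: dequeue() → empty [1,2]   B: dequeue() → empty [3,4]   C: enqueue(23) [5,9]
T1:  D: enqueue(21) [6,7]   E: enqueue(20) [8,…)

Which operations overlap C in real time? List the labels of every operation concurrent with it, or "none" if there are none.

C spans [5,9]: anything still running between times 5 and 9 counts as concurrent
A [1,2]: before
B [3,4]: before
D [6,7]: concurrent
E [8,…): concurrent

D, E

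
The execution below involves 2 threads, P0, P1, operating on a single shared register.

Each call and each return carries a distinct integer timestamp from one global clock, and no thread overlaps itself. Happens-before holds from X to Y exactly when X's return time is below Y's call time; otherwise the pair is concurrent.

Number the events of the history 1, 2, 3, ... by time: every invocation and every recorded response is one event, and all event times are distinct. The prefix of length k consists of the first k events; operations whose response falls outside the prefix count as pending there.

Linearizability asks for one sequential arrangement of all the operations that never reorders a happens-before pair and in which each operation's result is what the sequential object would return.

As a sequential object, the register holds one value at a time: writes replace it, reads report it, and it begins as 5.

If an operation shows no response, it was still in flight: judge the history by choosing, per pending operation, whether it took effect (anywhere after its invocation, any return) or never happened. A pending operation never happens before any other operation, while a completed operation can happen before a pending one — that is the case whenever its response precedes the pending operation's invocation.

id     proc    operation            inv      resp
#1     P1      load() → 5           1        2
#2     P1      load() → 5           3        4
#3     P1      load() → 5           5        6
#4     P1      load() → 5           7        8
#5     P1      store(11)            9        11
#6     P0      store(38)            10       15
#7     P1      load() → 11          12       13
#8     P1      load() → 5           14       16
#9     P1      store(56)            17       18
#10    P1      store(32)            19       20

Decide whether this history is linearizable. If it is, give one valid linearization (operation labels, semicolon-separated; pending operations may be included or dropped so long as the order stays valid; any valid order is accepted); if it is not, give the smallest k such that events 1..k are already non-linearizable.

the violation lands at event 16, #8's response at time 16: events 1..15 linearize, events 1..16 do not
real-time-consistent orders of the 8 completed operations: 4 — all fail the register replay
take #1, #2, #3, #4, #5, #6, #7, #8: step 7 already fails, because #7 load() → 11 cannot occur there
take #1, #2, #3, #4, #5, #7, #6, #8: step 8 already fails, because #8 load() → 5 cannot occur there

not linearizable — minimal violating prefix: 16 events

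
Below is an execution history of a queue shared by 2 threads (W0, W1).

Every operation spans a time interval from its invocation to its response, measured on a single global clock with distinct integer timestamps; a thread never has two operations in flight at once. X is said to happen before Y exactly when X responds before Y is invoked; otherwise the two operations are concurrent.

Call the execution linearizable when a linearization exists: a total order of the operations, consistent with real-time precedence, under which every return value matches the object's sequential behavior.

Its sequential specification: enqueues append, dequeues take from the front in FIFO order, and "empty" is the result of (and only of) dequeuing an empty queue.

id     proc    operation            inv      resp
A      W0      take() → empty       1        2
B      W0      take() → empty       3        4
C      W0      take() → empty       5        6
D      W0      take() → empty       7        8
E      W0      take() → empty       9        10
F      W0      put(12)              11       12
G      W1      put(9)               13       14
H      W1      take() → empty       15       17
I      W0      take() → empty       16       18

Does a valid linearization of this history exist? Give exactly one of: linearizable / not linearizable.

not linearizable

cut after 16 events: linearizable; cut after 17 events (H responds, time 17): not linearizable
the completed operations (8 total) allow one real-time order; the queue replay rejects it
no completion choice of the 1 pending operation (I) rescues it — every subset was tried
take A, B, C, D, E, F, G, H (pending dropped): step 8 already fails, because H take() → empty cannot occur there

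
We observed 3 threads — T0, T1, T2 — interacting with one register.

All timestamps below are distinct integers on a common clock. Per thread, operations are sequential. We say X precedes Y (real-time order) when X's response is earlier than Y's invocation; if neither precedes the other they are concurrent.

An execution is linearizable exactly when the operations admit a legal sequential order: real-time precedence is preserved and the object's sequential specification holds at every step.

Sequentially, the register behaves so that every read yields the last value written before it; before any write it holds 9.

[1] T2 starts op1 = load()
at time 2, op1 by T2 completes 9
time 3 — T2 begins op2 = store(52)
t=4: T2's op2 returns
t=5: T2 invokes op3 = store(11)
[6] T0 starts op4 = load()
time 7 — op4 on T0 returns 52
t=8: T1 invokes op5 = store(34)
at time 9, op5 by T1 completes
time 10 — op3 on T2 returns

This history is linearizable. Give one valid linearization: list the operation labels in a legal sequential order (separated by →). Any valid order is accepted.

op1 → op2 → op4 → op3 → op5

step 1: op1 load() → 9 — value 9
step 2: op2 store(52) — value 52
step 3: op4 load() → 52 — value 52
step 4: op3 store(11) — value 11
step 5: op5 store(34) — value 34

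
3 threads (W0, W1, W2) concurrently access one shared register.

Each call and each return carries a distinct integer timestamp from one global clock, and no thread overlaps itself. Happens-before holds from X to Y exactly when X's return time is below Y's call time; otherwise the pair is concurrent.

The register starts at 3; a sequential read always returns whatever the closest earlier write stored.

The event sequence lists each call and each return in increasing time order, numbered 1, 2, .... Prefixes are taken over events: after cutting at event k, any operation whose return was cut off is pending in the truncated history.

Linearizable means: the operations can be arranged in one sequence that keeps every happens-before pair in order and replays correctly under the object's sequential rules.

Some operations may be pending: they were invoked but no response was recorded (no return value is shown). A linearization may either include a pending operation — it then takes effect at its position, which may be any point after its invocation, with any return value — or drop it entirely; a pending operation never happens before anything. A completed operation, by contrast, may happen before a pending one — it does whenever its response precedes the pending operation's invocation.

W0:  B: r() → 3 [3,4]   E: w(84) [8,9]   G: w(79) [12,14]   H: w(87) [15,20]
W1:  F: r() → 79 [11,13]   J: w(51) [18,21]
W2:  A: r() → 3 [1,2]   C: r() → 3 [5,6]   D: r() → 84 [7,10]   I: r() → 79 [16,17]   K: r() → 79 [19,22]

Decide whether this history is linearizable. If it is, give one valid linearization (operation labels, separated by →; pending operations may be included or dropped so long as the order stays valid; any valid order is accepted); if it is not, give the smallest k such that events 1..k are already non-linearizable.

step 1: A r() → 3 — value 3
step 2: B r() → 3 — value 3
step 3: C r() → 3 — value 3
step 4: E w(84) — value 84
step 5: D r() → 84 — value 84
step 6: G w(79) — value 79
step 7: F r() → 79 — value 79
step 8: I r() → 79 — value 79
step 9: K r() → 79 — value 79
step 10: H w(87) — value 87
step 11: J w(51) — value 51

linearizable — witness: A → B → C → E → D → G → F → I → K → H → J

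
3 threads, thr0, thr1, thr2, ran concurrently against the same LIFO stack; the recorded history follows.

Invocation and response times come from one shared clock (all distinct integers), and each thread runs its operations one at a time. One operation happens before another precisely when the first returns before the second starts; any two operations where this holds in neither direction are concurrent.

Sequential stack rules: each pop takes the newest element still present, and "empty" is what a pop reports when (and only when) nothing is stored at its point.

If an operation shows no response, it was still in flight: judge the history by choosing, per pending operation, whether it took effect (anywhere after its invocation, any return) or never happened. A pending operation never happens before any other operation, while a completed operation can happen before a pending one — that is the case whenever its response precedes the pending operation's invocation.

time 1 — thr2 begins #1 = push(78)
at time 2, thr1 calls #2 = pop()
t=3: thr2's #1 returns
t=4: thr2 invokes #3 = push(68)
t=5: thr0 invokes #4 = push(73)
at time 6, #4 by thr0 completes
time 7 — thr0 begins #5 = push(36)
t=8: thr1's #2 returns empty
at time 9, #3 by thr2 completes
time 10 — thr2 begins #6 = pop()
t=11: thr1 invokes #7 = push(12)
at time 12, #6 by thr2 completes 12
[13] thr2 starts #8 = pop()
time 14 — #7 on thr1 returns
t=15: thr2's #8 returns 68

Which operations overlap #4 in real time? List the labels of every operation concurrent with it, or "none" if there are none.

concurrent with #4 ([5,6]): every op whose interval crosses 5..6
#1 [1,3]: before
#2 [2,8]: concurrent
#3 [4,9]: concurrent
#5 [7,…): after
#6 [10,12]: after
#7 [11,14]: after
#8 [13,15]: after

#2, #3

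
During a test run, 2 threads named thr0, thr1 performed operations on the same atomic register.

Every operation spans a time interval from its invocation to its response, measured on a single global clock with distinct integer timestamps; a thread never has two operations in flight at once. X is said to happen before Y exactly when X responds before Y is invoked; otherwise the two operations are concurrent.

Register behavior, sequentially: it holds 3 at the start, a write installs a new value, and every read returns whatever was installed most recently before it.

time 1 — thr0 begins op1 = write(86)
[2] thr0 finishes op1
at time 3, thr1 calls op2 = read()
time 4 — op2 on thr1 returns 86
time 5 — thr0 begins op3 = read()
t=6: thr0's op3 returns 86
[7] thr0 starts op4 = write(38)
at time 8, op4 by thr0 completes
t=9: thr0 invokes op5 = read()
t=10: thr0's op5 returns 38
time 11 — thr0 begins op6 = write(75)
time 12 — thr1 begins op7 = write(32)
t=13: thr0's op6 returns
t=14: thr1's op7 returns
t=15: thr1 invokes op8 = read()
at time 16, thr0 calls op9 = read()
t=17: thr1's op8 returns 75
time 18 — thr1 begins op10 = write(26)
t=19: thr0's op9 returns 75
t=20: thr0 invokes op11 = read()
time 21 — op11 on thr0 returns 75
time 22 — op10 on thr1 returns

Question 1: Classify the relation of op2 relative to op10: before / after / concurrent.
Answer: before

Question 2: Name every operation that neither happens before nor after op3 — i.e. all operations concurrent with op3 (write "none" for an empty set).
Answer: none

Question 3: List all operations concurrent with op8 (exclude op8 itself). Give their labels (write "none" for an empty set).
Answer: op9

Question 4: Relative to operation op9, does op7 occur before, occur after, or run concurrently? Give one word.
Answer: before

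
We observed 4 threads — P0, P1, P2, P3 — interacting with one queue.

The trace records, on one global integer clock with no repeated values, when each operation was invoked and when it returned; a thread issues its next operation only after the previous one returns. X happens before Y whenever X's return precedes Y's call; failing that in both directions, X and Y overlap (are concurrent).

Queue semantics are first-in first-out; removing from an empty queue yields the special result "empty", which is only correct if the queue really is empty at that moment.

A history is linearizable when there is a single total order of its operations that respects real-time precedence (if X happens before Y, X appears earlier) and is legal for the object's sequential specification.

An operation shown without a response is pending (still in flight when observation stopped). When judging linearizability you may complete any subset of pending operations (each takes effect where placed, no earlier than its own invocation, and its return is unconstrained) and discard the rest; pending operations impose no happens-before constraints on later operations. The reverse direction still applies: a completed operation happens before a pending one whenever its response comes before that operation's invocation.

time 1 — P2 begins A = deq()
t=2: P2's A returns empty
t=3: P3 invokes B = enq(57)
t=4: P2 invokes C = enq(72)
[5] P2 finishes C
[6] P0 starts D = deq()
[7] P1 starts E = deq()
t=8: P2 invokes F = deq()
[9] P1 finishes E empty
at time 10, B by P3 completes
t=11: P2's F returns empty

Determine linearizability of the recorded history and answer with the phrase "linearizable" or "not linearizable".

linearizable

a witness: A, C, D, E, F, B
1. A deq() → empty, leaving queue <>
2. C enq(72), leaving queue <72>
3. D deq() (pending, included), leaving queue <>
4. E deq() → empty, leaving queue <>
5. F deq() → empty, leaving queue <>
6. B enq(57), leaving queue <57>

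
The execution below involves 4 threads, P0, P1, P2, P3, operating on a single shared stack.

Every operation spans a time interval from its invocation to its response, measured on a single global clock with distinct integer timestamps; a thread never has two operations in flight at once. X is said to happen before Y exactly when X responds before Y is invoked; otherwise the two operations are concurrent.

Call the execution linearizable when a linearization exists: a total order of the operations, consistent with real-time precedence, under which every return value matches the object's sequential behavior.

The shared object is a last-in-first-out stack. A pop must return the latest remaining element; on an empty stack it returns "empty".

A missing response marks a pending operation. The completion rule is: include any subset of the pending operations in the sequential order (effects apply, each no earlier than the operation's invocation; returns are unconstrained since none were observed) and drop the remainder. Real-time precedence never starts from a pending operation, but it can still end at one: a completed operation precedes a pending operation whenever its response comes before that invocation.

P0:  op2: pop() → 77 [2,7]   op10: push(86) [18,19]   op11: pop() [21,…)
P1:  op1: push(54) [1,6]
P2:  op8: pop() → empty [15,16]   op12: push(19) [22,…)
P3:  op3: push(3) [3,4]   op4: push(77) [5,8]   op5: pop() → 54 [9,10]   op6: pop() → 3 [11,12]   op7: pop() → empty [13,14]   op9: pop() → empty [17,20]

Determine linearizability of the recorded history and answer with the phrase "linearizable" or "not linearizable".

linearizable

witness order: op3, op1, op4, op2, op5, op6, op7, op8, op9, op10
1. op3 push(3), leaving stack <3>
2. op1 push(54), leaving stack <3,54>
3. op4 push(77), leaving stack <3,54,77>
4. op2 pop() → 77, leaving stack <3,54>
5. op5 pop() → 54, leaving stack <3>
6. op6 pop() → 3, leaving stack <>
7. op7 pop() → empty, leaving stack <>
8. op8 pop() → empty, leaving stack <>
9. op9 pop() → empty, leaving stack <>
10. op10 push(86), leaving stack <86>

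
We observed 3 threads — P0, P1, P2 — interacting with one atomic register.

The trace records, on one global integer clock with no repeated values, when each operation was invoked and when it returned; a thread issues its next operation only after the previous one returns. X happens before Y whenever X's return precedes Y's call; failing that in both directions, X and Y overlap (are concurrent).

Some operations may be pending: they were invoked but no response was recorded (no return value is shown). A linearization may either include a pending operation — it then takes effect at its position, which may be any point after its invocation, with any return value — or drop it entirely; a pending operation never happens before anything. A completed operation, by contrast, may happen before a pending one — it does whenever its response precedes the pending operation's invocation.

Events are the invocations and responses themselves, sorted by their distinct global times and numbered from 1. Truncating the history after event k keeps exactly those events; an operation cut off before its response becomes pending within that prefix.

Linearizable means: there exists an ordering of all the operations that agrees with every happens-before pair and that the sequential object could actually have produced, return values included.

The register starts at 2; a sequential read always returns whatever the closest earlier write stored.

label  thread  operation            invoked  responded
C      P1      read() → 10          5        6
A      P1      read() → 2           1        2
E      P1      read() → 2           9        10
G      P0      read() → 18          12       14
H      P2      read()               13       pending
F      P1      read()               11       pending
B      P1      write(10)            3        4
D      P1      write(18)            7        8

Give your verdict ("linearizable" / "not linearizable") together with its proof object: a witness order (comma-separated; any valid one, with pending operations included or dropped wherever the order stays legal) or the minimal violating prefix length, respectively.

events 1..9 are fine; event 10 — the response of E at time 10 — makes the prefix non-linearizable
one real-time candidate order over the 5 completed operations — the atomic register replay rejects it
sample order A, B, C, D, E stalls at step 5 — E read() → 2 has no legal effect

not linearizable — minimal violating prefix: 10 events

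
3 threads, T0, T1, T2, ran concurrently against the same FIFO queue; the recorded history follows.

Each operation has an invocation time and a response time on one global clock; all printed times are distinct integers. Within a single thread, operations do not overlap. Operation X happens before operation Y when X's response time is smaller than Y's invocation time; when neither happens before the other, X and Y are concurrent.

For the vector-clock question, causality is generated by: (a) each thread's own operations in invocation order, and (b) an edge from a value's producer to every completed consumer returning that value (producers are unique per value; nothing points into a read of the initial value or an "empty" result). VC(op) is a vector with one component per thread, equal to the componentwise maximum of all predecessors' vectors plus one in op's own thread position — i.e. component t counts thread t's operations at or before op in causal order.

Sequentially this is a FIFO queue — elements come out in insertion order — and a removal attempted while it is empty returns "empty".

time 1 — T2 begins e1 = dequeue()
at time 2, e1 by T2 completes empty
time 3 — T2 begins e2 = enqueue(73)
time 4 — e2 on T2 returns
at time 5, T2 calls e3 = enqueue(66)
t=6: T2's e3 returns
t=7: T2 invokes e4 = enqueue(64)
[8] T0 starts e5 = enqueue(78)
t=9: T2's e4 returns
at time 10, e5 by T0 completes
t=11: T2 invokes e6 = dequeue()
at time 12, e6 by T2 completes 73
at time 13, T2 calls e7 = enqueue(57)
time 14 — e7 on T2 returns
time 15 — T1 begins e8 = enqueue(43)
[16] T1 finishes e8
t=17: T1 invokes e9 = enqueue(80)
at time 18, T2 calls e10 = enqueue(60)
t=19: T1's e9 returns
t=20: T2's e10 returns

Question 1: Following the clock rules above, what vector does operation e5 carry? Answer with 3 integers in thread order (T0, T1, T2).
Answer: (1, 0, 0)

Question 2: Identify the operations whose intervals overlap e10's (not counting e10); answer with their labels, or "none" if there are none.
Answer: e9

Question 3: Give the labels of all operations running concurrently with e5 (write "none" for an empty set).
Answer: e4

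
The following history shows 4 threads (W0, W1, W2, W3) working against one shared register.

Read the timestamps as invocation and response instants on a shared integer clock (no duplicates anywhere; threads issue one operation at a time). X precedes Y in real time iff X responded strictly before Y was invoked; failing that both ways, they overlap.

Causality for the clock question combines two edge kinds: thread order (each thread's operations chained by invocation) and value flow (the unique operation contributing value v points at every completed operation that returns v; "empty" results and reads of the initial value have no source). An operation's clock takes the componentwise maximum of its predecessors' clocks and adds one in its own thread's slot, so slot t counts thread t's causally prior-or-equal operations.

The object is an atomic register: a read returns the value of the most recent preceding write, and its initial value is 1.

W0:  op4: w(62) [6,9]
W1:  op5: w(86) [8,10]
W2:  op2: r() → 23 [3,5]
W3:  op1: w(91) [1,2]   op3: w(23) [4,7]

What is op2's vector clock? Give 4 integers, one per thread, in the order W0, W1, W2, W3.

op1 (invocation 1): nothing precedes it; W3's component alone gives (0, 0, 0, 1)
op5 (invocation 8): nothing precedes it; W1's component alone gives (0, 1, 0, 0)
op4 (invocation 6): nothing precedes it; W0's component alone gives (1, 0, 0, 0)
VC(op3, invoked at 4): max of VC(op1)=(0, 0, 0, 1), then +1 on thread W3 → (0, 0, 0, 2)
VC(op2, invoked at 3): max of VC(op3)=(0, 0, 0, 2), then +1 on thread W2 → (0, 0, 1, 2)
target: VC(op2) = (0, 0, 1, 2)

(0, 0, 1, 2)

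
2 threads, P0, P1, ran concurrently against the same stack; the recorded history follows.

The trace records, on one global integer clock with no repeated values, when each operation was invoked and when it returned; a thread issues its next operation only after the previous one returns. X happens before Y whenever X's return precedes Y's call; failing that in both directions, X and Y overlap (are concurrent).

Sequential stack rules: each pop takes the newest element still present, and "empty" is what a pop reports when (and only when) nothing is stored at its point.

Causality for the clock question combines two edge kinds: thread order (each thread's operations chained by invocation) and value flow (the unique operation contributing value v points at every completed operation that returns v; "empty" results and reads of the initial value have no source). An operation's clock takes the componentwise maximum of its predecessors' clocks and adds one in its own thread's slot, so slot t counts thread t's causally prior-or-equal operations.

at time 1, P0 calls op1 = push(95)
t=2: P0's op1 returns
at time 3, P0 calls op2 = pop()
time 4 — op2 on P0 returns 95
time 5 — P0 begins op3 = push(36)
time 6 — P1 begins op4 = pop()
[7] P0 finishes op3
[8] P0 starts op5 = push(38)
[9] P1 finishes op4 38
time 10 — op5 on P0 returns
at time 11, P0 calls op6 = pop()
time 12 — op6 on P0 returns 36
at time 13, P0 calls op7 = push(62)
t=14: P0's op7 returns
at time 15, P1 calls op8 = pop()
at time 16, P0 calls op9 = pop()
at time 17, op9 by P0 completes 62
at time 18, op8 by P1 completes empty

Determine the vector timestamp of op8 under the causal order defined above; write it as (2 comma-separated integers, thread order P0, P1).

root op op1, invoked 1: fresh clock plus P0's own tick → (1, 0)
from VC(op1)=(1, 0), op2 (invoked 3) maxes components and bumps P0 → (2, 0)
from VC(op2)=(2, 0), op3 (invoked 5) maxes components and bumps P0 → (3, 0)
from VC(op3)=(3, 0), op5 (invoked 8) maxes components and bumps P0 → (4, 0)
from VC(op5)=(4, 0), op4 (invoked 6) maxes components and bumps P1 → (4, 1)
from VC(op3)=(3, 0), VC(op5)=(4, 0), op6 (invoked 11) maxes components and bumps P0 → (5, 0)
from VC(op4)=(4, 1), op8 (invoked 15) maxes components and bumps P1 → (4, 2)
from VC(op6)=(5, 0), op7 (invoked 13) maxes components and bumps P0 → (6, 0)
from VC(op7)=(6, 0), op9 (invoked 16) maxes components and bumps P0 → (7, 0)
target: VC(op8) = (4, 2)

(4, 2)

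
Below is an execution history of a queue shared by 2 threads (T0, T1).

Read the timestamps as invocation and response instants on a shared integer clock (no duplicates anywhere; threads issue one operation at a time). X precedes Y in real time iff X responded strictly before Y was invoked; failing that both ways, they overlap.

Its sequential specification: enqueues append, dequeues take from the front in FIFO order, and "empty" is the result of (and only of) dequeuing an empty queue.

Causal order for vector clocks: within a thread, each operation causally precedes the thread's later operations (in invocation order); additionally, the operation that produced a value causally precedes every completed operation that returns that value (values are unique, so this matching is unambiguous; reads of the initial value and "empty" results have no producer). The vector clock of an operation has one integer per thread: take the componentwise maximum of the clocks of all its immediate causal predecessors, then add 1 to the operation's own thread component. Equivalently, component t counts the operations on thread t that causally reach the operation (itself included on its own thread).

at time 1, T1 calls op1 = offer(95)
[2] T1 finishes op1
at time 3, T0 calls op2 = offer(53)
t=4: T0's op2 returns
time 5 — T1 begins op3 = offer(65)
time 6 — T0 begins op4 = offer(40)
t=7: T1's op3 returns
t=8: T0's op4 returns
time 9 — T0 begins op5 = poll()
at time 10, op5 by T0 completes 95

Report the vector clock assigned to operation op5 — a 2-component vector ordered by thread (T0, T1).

root op op1, invoked 1: fresh clock plus T1's own tick → (0, 1)
root op op2, invoked 3: fresh clock plus T0's own tick → (1, 0)
VC(op3, invoked at 5): max of VC(op1)=(0, 1), then +1 on thread T1 → (0, 2)
VC(op4, invoked at 6): max of VC(op2)=(1, 0), then +1 on thread T0 → (2, 0)
VC(op5, invoked at 9): max of VC(op1)=(0, 1), VC(op4)=(2, 0), then +1 on thread T0 → (3, 1)
target: VC(op5) = (3, 1)

(3, 1)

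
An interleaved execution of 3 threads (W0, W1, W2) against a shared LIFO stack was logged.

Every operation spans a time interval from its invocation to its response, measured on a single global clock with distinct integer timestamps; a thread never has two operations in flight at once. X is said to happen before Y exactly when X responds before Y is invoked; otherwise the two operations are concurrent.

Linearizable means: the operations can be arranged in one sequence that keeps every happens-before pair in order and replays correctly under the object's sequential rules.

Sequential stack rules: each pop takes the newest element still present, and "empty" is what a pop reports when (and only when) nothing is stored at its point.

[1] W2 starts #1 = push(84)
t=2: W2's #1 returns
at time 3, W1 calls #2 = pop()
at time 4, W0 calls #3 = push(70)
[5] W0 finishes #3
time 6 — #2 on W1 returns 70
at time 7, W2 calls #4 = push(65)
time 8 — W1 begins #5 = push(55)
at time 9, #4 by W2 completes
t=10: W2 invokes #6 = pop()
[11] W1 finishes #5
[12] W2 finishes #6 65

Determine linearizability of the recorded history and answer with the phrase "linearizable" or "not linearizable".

a witness: #1, #3, #2, #4, #6, #5
step 1: #1 push(84) — stack <84>
step 2: #3 push(70) — stack <84,70>
step 3: #2 pop() → 70 — stack <84>
step 4: #4 push(65) — stack <84,65>
step 5: #6 pop() → 65 — stack <84>
step 6: #5 push(55) — stack <84,55>

linearizable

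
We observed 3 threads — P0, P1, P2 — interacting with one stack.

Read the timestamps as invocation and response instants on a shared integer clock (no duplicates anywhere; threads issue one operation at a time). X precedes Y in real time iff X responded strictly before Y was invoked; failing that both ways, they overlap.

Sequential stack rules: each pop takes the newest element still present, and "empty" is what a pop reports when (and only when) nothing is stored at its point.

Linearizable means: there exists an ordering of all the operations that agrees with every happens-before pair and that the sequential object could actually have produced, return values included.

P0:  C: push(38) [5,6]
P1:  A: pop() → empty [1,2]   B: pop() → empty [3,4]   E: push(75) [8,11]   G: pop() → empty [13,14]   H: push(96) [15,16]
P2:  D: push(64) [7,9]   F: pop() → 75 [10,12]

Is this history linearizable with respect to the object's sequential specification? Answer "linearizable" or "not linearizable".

not linearizable

events 1..13 are fine; event 14 — the response of G at time 14 — makes the prefix non-linearizable
7 completed operations, 3 real-time-consistent orders — every stack replay fails
sample order A, B, C, D, E, F, G stalls at step 7 — G pop() → empty has no legal effect
sample order A, B, C, D, F, E, G stalls at step 5 — F pop() → 75 has no legal effect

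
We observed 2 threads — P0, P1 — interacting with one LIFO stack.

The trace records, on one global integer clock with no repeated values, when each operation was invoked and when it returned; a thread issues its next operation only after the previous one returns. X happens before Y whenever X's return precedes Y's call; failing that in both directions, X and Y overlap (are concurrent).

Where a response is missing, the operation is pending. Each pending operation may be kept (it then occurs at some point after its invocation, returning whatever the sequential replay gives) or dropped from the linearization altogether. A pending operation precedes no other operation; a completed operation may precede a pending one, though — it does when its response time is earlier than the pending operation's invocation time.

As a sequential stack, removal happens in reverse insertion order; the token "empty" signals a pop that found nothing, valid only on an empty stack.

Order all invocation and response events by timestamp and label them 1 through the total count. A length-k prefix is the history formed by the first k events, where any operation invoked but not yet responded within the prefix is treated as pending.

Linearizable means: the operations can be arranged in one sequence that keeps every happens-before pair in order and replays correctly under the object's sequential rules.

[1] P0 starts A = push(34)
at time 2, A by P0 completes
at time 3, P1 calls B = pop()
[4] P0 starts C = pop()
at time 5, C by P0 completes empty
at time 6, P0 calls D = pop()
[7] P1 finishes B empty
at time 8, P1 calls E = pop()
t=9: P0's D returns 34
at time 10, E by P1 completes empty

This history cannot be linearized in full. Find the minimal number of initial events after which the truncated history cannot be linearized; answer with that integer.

7

a valid linearization of events 1..6 exists, for instance A, B, C:
step 1: A push(34) — stack <34>
step 2: B pop() (pending, included) — stack <>
step 3: C pop() → empty — stack <>
include event 7 — B responding at 7 — and every candidate order breaks
include/drop combinations of the 1 pending operation (D) were all tried; none helps
e.g. A, B, C (pending dropped): illegal at step 2, since B pop() → empty cannot apply there
e.g. A, C, B (pending dropped): illegal at step 2, since C pop() → empty cannot apply there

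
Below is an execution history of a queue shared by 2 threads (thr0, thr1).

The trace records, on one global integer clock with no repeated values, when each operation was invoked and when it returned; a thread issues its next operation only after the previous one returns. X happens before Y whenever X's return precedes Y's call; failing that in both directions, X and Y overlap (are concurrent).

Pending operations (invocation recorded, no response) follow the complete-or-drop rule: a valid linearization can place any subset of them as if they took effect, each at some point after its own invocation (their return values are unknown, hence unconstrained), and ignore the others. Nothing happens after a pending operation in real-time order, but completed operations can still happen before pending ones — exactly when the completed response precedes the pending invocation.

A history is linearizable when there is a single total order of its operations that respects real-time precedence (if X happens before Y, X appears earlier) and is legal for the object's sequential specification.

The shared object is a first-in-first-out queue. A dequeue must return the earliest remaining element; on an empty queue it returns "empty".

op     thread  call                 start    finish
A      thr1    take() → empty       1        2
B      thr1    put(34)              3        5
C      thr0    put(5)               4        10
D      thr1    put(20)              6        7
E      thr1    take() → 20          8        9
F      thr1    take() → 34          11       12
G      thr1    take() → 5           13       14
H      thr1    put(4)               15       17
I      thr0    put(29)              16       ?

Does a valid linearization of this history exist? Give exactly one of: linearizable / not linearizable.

through event 8 a valid linearization exists; event 9 (E responding at time 9) ends that
the completed operations (4 total) allow one real-time order; the queue replay rejects it
completion choices over the 1 pending operation (C) were checked; none helps
one such order, A, B, D, E (pending dropped), breaks at step 4 where E take() → 20 is illegal

not linearizable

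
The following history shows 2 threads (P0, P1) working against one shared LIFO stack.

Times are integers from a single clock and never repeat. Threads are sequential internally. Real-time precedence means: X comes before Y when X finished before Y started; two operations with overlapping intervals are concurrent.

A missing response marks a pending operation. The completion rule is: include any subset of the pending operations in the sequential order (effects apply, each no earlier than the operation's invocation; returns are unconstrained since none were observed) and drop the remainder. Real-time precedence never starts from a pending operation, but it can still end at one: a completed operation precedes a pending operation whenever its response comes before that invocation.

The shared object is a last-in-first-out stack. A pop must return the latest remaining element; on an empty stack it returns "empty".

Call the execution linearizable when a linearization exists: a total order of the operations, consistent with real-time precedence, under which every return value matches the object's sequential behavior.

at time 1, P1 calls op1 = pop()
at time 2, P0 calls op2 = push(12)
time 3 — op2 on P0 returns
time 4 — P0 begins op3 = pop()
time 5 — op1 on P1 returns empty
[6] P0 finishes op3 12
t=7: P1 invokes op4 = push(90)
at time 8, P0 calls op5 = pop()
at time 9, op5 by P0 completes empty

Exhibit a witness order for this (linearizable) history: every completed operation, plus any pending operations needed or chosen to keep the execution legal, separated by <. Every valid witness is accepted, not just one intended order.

1. op1 pop() → empty, leaving stack <>
2. op2 push(12), leaving stack <12>
3. op3 pop() → 12, leaving stack <>
4. op5 pop() → empty, leaving stack <>

op1 < op2 < op3 < op5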